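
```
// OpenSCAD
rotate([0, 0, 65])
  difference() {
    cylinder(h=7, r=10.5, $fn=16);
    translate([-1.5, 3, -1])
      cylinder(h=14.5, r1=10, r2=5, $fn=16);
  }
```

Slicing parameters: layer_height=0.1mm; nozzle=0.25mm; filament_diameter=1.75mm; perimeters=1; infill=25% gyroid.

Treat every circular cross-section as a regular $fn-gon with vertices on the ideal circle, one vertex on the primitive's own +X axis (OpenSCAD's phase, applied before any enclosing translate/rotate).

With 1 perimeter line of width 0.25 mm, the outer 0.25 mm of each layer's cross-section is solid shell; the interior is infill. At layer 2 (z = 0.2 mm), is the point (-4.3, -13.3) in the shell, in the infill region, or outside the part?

At z = 0.2 mm: the r=10.5 cylinder gives a regular 16-gon of circumradius 10.5 (constant along its height); the cone at (-1.5, 3): at t=0.083 of its height the radius interpolates to r₁+(r₂−r₁)t = 9.586, giving a regular 16-gon of that circumradius; Subtracting the remaining from the first: starting from the r=10.5 cylinder, the cone at (-1.5, 3) partially overlaps it — only the 240.81 mm² overlap (of its 281.33 mm²) is removed, clipping the outline — 1 connected region; (whole slice rotated 65° about Z — lengths, areas and connectivity unchanged). Overall, the cross-section is a single solid region. Undo the 65° rotation: the query point maps to (-13.871, -1.724) in the un-rotated model frame. The nearest boundary edge runs (-9.70, -4.02)→(-10.50, 0.00); distance from the point to it = 3.64 mm. The point is not inside any of the regions above, so it lies outside the cross-section (3.64 mm from the nearest boundary).

outside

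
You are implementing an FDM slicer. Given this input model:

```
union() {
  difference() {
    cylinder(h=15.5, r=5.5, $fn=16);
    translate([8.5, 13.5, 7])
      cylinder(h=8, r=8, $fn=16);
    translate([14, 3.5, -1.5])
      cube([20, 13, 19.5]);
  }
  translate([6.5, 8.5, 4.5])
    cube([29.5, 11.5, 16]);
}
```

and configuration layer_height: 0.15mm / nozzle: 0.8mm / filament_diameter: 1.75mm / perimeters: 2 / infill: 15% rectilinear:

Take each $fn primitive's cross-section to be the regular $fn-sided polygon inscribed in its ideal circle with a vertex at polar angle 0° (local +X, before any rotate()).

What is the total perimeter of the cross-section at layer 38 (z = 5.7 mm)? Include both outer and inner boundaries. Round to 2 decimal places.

116.34 mm

At z = 5.7 mm: the r=5.5 cylinder gives a regular 16-gon of circumradius 5.5 (constant along its height) (perimeter = 2·16·5.500·sin(180°/16) = 34.34 mm); the cylinder at (8.5, 13.5) is absent (z outside [7, 15]); the 20×13 cube at (14, 3.5) contributes its full rectangle (perimeter 66.00 mm); Subtracting the remaining from the first: starting from the r=5.5 cylinder, the 20×13 cube at (14, 3.5) misses the remaining region (no effect) — boundary = 34.34 mm; the 29.5×11.5 cube at (6.5, 8.5) contributes its full rectangle (perimeter 82.00 mm); Merging all regions: the 2 present regions are separate (no shared area or edge), so areas and boundary lengths simply add and each stays a separate island — boundary = 116.34 mm. Overall, the cross-section has 2 separate islands. Total boundary length (outer) = 116.34 mm.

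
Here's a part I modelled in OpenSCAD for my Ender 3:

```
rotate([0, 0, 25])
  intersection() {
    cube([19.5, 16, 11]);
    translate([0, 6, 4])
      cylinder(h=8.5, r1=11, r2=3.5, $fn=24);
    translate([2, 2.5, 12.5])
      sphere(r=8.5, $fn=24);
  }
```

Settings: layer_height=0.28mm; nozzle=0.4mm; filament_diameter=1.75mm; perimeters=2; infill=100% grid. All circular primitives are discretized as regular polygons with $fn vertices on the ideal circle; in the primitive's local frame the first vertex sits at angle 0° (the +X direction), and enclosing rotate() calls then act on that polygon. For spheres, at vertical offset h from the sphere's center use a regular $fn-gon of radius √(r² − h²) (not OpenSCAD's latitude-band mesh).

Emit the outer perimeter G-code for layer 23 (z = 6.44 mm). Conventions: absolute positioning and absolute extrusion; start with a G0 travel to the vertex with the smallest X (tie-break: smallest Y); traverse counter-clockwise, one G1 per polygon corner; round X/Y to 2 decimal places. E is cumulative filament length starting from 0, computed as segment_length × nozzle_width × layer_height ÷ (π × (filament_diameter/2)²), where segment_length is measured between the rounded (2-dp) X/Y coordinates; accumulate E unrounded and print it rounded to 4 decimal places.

At z = 6.44 mm: the cube is present — its section is the full 19.5×16 rectangle; the cone at (0, 6) contributes a regular 24-gon of circumradius 8.847 (interpolated between r1=11 and r2=3.5 at t=0.287); the sphere at (2, 2.5): section is a regular 24-gon, circumradius = √(r²−h²) = √(8.5²−6.06²) = 5.960; After intersecting: the cone at (0, 6) partially overlaps the 19.5×16 cube; clipping to the common part keeps 109.10 mm²; the r=8.5 sphere at (2, 2.5) partially overlaps the running intersection; clipping to the common part keeps 57.58 mm² — 1 connected region; (rotated 25° about Z; rotation is an isometry so areas/perimeters/island counts are preserved). The outline is a single polygon with 13 vertices. Extrusion per mm of travel: 0.4 × 0.28 / (π × 0.875²) = 0.046564. Accumulating E over each segment gives final E = 1.3443.

G0 X-3.41 Y7.31 Z6.44
G1 X0.00 Y0.00 E0.3756
G1 X5.85 Y2.73 E0.6762
G1 X6.28 Y4.67 E0.7687
G1 X6.25 Y5.34 E0.8000
G1 X6.16 Y5.63 E0.8141
G1 X5.32 Y6.94 E0.8866
G1 X4.17 Y7.99 E0.9591
G1 X2.79 Y8.71 E1.0315
G1 X1.28 Y9.05 E1.1036
G1 X-0.28 Y8.98 E1.1763
G1 X-1.76 Y8.51 E1.2486
G1 X-3.08 Y7.68 E1.3212
G1 X-3.41 Y7.31 E1.3443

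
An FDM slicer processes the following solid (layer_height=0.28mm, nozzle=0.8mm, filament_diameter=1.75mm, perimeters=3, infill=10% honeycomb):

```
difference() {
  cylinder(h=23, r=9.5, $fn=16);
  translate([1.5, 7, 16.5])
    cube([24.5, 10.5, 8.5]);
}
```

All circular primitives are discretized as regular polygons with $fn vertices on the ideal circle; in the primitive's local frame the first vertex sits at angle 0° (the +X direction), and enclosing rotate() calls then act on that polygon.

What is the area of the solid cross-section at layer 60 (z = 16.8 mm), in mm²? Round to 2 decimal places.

At z = 16.8 mm: the r=9.5 cylinder gives a regular 16-gon of circumradius 9.5 (constant along its height) (area = (16/2)·9.500²·sin(360°/16) = 276.30 mm²); the cube at (1.5, 7) is present — its section is the full 24.5×10.5 rectangle (area 257.25 mm²); Subtracting the remaining from the first: starting from the r=9.5 cylinder (276.30 mm²), the 24.5×10.5 cube at (1.5, 7) partially overlaps it — only the 6.61 mm² overlap (of its 257.25 mm²) is removed, clipping the outline — area = 269.69 mm². Overall, the cross-section is a single solid region. Net area = 269.69 mm².

269.69 mm²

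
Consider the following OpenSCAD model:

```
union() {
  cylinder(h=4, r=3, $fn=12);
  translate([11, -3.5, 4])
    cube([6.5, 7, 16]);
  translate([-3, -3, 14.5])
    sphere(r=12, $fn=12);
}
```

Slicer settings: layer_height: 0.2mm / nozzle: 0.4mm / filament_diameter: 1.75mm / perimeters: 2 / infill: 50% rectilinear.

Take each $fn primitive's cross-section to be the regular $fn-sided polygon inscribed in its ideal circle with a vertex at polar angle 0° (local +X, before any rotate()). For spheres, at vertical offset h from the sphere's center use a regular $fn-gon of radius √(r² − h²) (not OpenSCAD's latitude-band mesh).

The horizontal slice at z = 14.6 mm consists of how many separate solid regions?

At z = 14.6 mm: the cylinder is not intersected at this z (z outside [0, 4]); the cube at (11, -3.5) is present — its section is the full 6.5×7 rectangle; the sphere at (-3, -3): section is a regular 12-gon, circumradius = √(r²−h²) = √(12²−0.1²) = 12.000; Merging all regions: the 2 present regions are separate (no shared area or edge), so areas and boundary lengths simply add and each stays a separate island — 2 connected regions. The result has 2 disconnected regions.

2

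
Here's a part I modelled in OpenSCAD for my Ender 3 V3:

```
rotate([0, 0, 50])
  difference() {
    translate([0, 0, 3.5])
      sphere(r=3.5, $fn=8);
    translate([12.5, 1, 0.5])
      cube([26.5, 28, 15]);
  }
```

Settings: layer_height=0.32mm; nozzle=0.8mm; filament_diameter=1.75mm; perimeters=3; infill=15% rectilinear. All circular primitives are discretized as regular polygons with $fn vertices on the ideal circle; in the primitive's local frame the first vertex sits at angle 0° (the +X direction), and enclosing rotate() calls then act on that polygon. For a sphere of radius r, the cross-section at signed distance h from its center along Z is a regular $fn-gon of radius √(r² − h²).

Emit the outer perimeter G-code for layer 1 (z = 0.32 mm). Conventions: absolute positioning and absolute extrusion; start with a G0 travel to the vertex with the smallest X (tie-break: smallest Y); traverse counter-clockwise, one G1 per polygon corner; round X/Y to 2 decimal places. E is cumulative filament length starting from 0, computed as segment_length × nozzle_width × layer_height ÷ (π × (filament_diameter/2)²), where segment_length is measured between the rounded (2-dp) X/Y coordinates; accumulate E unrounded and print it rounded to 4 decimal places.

G0 X-1.46 Y-0.13 Z0.32
G1 X-0.94 Y-1.12 E0.1190
G1 X0.13 Y-1.46 E0.2385
G1 X1.12 Y-0.94 E0.3575
G1 X1.46 Y0.13 E0.4770
G1 X0.94 Y1.12 E0.5960
G1 X-0.13 Y1.46 E0.7155
G1 X-1.12 Y0.94 E0.8346
G1 X-1.46 Y-0.13 E0.9541

At z = 0.32 mm: the r=3.5 sphere contributes a regular 8-gon of circumradius √(3.5²−3.18²) = 1.462; the cube at (12.5, 1) is not intersected at this z (z outside [0.5, 15.5]); After the difference (first − rest): none of the subtracted shapes is present at this height, so the r=3.5 sphere is unchanged — 1 connected region; (whole slice rotated 50° about Z — lengths, areas and connectivity unchanged). The outline is a single polygon with 8 vertices. Extrusion per mm of travel: 0.8 × 0.32 / (π × 0.875²) = 0.106432. Accumulating E over each segment gives final E = 0.9541.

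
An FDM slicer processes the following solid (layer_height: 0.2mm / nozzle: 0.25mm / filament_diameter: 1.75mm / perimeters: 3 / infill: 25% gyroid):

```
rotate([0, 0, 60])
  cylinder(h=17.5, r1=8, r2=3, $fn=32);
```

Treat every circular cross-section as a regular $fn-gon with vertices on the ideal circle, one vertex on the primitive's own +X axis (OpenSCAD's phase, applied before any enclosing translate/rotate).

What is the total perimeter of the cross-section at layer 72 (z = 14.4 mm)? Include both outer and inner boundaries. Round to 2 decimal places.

24.38 mm

At z = 14.4 mm: the cone (r1=8→r2=3) has section circumradius 3.886 here — a regular 32-gon (perimeter = 2·32·3.886·sin(180°/32) = 24.38 mm); (rotated 60° about Z; rotation is an isometry so areas/perimeters/island counts are preserved). Overall, the cross-section is a single solid region. Total boundary length (outer) = 24.38 mm.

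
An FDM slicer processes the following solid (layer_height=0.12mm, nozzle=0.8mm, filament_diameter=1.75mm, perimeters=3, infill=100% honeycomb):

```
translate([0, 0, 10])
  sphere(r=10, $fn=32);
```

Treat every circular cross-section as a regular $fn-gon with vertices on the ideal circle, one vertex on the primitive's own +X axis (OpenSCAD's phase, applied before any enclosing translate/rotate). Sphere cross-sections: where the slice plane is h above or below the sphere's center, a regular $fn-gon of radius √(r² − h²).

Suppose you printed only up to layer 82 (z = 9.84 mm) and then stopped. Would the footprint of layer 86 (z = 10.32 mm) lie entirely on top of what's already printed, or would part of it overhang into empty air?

entirely on top

Compare the two slices. At z = 9.84: the r=10 sphere slices to a regular 32-gon of circumradius 9.999 (√(r²−h²) with h=0.16 from center) (area = (32/2)·9.999²·sin(360°/32) = 312.06 mm²). At z = 10.32: the r=10 sphere slices to a regular 32-gon of circumradius 9.995 (√(r²−h²) with h=0.32 from center) (area = (32/2)·9.995²·sin(360°/32) = 311.82 mm²). Checking containment: the cross-section at z = 10.32 is a subset of the cross-section at z = 9.84.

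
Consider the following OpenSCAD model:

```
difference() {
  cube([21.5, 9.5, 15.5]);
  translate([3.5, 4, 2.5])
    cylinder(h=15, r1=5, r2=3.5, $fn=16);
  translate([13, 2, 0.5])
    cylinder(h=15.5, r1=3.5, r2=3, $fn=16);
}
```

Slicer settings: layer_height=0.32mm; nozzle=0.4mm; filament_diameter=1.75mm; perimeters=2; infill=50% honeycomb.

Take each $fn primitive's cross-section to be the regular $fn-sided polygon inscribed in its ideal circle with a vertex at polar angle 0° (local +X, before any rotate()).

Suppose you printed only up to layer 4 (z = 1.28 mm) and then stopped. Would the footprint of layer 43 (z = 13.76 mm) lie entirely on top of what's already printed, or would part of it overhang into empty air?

Compare the two slices. At z = 1.28: the 21.5×9.5 cube contributes its full rectangle (area 204.25 mm²); the cone at (3.5, 4) does not reach this height (z outside [2.5, 17.5]); the cone at (13, 2) (r1=3.5→r2=3) has section circumradius 3.475 here — a regular 16-gon (area = (16/2)·3.475²·sin(360°/16) = 36.97 mm²); Taking the first minus the rest: starting from the 21.5×9.5 cube (204.25 mm²), the cone at (13, 2) partially overlaps it — only the 31.38 mm² overlap (of its 36.97 mm²) is removed, clipping the outline — area = 172.87 mm². At z = 13.76: the cube (footprint 21.5×9.5) is included at this height (area 204.25 mm²); the cone at (3.5, 4) (r1=5→r2=3.5) has section circumradius 3.874 here — a regular 16-gon (area = (16/2)·3.874²·sin(360°/16) = 45.95 mm²); the cone at (13, 2) contributes a regular 16-gon of circumradius 3.072 (interpolated between r1=3.5 and r2=3 at t=0.855) (area = (16/2)·3.072²·sin(360°/16) = 28.90 mm²); Taking the first minus the rest: starting from the 21.5×9.5 cube (204.25 mm²), the cone at (3.5, 4) partially overlaps it — only the 45.27 mm² overlap (of its 45.95 mm²) is removed, clipping the outline; the cone at (13, 2) partially overlaps it — only the 25.62 mm² overlap (of its 28.90 mm²) is removed, clipping the outline — area = 133.36 mm². Checking containment: at z = 13.76 the cross-section extends beyond the z = 1.28 cross-section by about 5.75 mm².

part overhangs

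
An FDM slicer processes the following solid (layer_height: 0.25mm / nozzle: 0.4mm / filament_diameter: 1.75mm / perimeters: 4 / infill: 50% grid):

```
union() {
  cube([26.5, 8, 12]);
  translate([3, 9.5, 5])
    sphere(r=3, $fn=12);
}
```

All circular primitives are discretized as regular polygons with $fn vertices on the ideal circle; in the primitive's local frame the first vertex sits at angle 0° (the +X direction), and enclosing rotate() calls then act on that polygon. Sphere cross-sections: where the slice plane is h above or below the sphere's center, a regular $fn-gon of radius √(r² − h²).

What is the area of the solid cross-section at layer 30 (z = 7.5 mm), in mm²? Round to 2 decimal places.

At z = 7.5 mm: the cube is present — its section is the full 26.5×8 rectangle (area 212.00 mm²); the sphere at (3, 9.5): section is a regular 12-gon, circumradius = √(r²−h²) = √(3²−2.5²) = 1.658 (area = (12/2)·1.658²·sin(360°/12) = 8.25 mm²); Taking the union: the regions partially overlap — summed areas 220.25 mm² minus the doubly-counted overlap 0.09 mm² gives 220.16 mm² — area = 220.16 mm². Overall, the cross-section is a single solid region. Net area = 220.16 mm².

220.16 mm²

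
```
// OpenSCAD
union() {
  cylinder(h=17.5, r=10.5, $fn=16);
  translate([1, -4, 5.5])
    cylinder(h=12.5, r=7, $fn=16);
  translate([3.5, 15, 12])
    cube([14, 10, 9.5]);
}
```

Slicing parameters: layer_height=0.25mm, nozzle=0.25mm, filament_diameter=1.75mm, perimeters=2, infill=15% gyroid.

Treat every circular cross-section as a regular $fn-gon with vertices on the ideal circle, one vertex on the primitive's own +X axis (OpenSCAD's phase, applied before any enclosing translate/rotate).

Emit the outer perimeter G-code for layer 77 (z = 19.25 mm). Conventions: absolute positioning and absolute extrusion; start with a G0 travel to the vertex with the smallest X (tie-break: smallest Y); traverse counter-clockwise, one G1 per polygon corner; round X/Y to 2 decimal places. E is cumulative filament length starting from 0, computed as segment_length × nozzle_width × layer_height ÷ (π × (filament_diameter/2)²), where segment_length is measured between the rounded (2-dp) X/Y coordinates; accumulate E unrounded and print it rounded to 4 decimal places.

G0 X3.50 Y15.00 Z19.25
G1 X17.50 Y15.00 E0.3638
G1 X17.50 Y25.00 E0.6236
G1 X3.50 Y25.00 E0.9874
G1 X3.50 Y15.00 E1.2473

At z = 19.25 mm: the cylinder is absent (z outside [0, 17.5]); the cylinder at (1, -4) is not intersected at this z (z outside [5.5, 18]); the cube at (3.5, 15) is present — its section is the full 14×10 rectangle; Combining (union): only the 14×10 cube at (3.5, 15) is present, so the union is just that shape — 1 connected region. The outline is a single polygon with 4 vertices. Extrusion per mm of travel: 0.25 × 0.25 / (π × 0.875²) = 0.025984. Accumulating E over each segment gives final E = 1.2473.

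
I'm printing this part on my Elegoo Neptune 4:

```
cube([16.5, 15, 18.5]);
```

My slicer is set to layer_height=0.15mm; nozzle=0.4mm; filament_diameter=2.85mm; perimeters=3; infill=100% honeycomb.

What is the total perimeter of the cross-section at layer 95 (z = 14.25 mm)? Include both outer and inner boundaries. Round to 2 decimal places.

At z = 14.25 mm: the cube is present — its section is the full 16.5×15 rectangle (perimeter 63.00 mm). Overall, the cross-section is a single solid region. Total boundary length (outer) = 63.00 mm.

63.00 mm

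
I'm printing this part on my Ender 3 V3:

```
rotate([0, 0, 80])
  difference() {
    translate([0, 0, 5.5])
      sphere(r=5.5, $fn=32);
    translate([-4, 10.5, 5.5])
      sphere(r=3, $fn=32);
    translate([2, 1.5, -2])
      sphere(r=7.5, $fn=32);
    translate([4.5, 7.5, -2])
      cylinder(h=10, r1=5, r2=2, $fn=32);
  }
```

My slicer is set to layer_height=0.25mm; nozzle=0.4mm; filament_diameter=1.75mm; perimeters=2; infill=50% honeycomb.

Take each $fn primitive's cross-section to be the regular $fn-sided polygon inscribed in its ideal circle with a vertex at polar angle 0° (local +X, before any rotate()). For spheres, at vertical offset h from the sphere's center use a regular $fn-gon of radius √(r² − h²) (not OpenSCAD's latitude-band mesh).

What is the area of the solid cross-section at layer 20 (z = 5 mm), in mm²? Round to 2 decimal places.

71.01 mm²

At z = 5 mm: the r=5.5 sphere contributes a regular 32-gon of circumradius √(5.5²−0.5²) = 5.477 (area = (32/2)·5.477²·sin(360°/32) = 93.64 mm²); the sphere at (-4, 10.5): section is a regular 32-gon, circumradius = √(r²−h²) = √(3²−0.5²) = 2.958 (area = (32/2)·2.958²·sin(360°/32) = 27.31 mm²); the r=7.5 sphere at (2, 1.5) contributes a regular 32-gon of circumradius √(7.5²−7²) = 2.693 (area = (32/2)·2.693²·sin(360°/32) = 22.63 mm²); the cone at (4.5, 7.5) contributes a regular 32-gon of circumradius 2.900 (interpolated between r1=5 and r2=2 at t=0.700) (area = (32/2)·2.900²·sin(360°/32) = 26.25 mm²); After the difference (first − rest): starting from the r=5.5 sphere (93.64 mm²), the r=3 sphere at (-4, 10.5) misses the remaining region (no effect); the r=7.5 sphere at (2, 1.5) lies wholly inside it (removes its full 22.63 mm² and its 16.89 mm outline becomes a hole wall); the cone at (4.5, 7.5) misses the remaining region (no effect) — area = 71.01 mm²; (whole slice rotated 80° about Z — lengths, areas and connectivity unchanged). Overall, the cross-section is one region with 1 hole. Net area = 71.01 mm².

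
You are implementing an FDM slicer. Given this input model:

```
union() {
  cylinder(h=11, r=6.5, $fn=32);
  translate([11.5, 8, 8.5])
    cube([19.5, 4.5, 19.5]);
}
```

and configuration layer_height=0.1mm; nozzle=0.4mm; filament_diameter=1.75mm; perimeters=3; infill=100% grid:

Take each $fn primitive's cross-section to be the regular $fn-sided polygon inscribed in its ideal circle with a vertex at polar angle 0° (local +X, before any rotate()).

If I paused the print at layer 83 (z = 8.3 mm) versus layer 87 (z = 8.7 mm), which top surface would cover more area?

Layer 83 (z = 8.3): the cylinder: section is a regular 32-gon, circumradius r=6.5 (area = (32/2)·6.500²·sin(360°/32) = 131.88 mm²); the cube at (11.5, 8) is absent (z outside [8.5, 28]); Merging all regions: only the r=6.5 cylinder is present, so the union is just that shape — area = 131.88 mm². So its area = 131.88 mm². Layer 87 (z = 8.7): the r=6.5 cylinder gives a regular 32-gon of circumradius 6.5 (constant along its height) (area = (32/2)·6.500²·sin(360°/32) = 131.88 mm²); the cube at (11.5, 8) (footprint 19.5×4.5) is included at this height (area 87.75 mm²); Taking the union: the 2 present regions are separate (no shared area or edge), so areas and boundary lengths simply add and each stays a separate island — area = 219.63 mm². So its area = 219.63 mm². Layer 87 is larger (219.63 vs 131.88 mm²).

layer 87 (z = 8.7 mm)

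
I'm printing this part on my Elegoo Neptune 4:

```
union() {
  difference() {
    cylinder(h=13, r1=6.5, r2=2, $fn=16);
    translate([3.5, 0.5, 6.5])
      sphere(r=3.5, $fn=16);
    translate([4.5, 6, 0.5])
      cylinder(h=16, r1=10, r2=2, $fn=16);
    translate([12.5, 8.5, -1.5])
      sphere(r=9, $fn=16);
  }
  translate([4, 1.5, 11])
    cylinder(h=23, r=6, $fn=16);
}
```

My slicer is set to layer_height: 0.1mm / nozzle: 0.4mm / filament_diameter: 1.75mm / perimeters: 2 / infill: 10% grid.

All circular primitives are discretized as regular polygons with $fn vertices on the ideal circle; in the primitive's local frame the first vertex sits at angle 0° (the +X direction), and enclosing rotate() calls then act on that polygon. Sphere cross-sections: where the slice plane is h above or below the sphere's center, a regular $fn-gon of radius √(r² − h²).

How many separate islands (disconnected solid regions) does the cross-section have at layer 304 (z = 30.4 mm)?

At z = 30.4 mm: the cone is not intersected at this z (z outside [0, 13]); the sphere at (3.5, 0.5) is absent (|z−center|=23.900 > r=3.5); the cone at (4.5, 6) does not reach this height (z outside [0.5, 16.5]); the sphere at (12.5, 8.5) is absent (|z−center|=31.900 > r=9); After the difference (first − rest): the first operand is absent here, so nothing remains; the r=6 cylinder at (4, 1.5) gives a regular 16-gon of circumradius 6 (constant along its height); Merging all regions: only the r=6 cylinder at (4, 1.5) is present, so the union is just that shape — 1 connected region. Overall, the cross-section is a single solid region. Island count = 1.

1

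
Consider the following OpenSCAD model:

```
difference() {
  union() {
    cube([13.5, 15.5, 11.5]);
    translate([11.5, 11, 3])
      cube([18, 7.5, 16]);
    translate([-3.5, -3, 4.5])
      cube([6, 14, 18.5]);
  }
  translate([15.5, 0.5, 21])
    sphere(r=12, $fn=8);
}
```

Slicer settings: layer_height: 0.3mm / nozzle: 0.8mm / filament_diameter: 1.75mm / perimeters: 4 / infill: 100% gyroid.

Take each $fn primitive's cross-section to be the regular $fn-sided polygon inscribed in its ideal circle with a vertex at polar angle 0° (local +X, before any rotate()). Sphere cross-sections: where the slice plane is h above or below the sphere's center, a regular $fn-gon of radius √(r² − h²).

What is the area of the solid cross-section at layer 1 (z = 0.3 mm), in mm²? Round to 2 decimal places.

At z = 0.3 mm: the cube is present — its section is the full 13.5×15.5 rectangle (area 209.25 mm²); the cube at (11.5, 11) is not intersected at this z (z outside [3, 19]); the cube at (-3.5, -3) is not intersected at this z (z outside [4.5, 23]); Combining (union): only the 13.5×15.5 cube is present, so the union is just that shape — area = 209.25 mm²; the sphere at (15.5, 0.5) is absent (|z−center|=20.700 > r=12); After the difference (first − rest): none of the subtracted shapes is present at this height, so that combined region is unchanged — area = 209.25 mm². Overall, the cross-section is a single solid region. Net area = 209.25 mm².

209.25 mm²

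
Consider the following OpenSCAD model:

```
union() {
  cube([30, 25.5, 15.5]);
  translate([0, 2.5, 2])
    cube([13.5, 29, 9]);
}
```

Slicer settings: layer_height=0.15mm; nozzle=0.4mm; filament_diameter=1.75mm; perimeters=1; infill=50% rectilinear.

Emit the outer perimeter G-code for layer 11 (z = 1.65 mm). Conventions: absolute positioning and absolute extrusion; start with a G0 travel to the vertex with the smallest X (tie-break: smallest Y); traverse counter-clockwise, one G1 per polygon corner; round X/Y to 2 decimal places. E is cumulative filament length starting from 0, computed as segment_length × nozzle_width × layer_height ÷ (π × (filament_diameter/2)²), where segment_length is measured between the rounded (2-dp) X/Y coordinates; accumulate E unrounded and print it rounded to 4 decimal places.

At z = 1.65 mm: the 30×25.5 cube contributes its full rectangle; the cube at (0, 2.5) does not reach this height (z outside [2, 11]); Merging all regions: only the 30×25.5 cube is present, so the union is just that shape — 1 connected region. The outline is a single polygon with 4 vertices. Extrusion per mm of travel: 0.4 × 0.15 / (π × 0.875²) = 0.024945. Accumulating E over each segment gives final E = 2.7689.

G0 X0.00 Y0.00 Z1.65
G1 X30.00 Y0.00 E0.7484
G1 X30.00 Y25.50 E1.3845
G1 X0.00 Y25.50 E2.1328
G1 X0.00 Y0.00 E2.7689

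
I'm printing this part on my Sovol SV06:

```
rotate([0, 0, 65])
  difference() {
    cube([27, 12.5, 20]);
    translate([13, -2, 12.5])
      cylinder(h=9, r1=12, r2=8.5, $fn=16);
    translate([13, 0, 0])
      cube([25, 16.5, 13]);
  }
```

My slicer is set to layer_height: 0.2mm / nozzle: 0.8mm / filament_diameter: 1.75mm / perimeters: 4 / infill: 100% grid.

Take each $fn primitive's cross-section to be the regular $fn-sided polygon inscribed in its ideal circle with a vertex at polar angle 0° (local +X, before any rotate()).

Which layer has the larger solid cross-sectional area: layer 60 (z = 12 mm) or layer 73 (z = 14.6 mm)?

Layer 60 (z = 12): the 27×12.5 cube contributes its full rectangle (area 337.50 mm²); the cone at (13, -2) does not reach this height (z outside [12.5, 21.5]); the 25×16.5 cube at (13, 0) contributes its full rectangle (area 412.50 mm²); Subtracting the remaining from the first: starting from the 27×12.5 cube (337.50 mm²), the 25×16.5 cube at (13, 0) partially overlaps it — only the 175.00 mm² overlap (of its 412.50 mm²) is removed, clipping the outline — area = 162.50 mm²; (whole slice rotated 65° about Z — lengths, areas and connectivity unchanged). So its area = 162.50 mm². Layer 73 (z = 14.6): the cube is present — its section is the full 27×12.5 rectangle (area 337.50 mm²); the cone at (13, -2): at t=0.233 of its height the radius interpolates to r₁+(r₂−r₁)t = 11.183, giving a regular 16-gon of that circumradius (area = (16/2)·11.183²·sin(360°/16) = 382.89 mm²); the cube at (13, 0) does not reach this height (z outside [0, 13]); Taking the first minus the rest: starting from the 27×12.5 cube (337.50 mm²), the cone at (13, -2) partially overlaps it — only the 147.51 mm² overlap (of its 382.89 mm²) is removed, clipping the outline — area = 189.99 mm²; (whole slice rotated 65° about Z — lengths, areas and connectivity unchanged). So its area = 189.99 mm². Layer 73 is larger (189.99 vs 162.50 mm²).

layer 73 (z = 14.6 mm)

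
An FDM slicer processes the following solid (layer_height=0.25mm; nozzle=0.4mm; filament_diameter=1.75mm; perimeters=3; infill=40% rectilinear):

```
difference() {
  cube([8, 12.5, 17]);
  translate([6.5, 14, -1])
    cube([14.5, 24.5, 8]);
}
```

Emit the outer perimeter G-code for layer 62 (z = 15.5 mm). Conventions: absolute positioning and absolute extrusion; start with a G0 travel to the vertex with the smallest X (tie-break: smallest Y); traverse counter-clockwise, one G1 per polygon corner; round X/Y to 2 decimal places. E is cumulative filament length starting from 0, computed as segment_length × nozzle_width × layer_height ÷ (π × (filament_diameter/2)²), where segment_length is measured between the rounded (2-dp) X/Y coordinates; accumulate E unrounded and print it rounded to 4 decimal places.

G0 X0.00 Y0.00 Z15.50
G1 X8.00 Y0.00 E0.3326
G1 X8.00 Y12.50 E0.8523
G1 X0.00 Y12.50 E1.1849
G1 X0.00 Y0.00 E1.7046

At z = 15.5 mm: the 8×12.5 cube contributes its full rectangle; the cube at (6.5, 14) is not intersected at this z (z outside [-1, 7]); Taking the first minus the rest: none of the subtracted shapes is present at this height, so the 8×12.5 cube is unchanged — 1 connected region. The outline is a single polygon with 4 vertices. Extrusion per mm of travel: 0.4 × 0.25 / (π × 0.875²) = 0.041575. Accumulating E over each segment gives final E = 1.7046.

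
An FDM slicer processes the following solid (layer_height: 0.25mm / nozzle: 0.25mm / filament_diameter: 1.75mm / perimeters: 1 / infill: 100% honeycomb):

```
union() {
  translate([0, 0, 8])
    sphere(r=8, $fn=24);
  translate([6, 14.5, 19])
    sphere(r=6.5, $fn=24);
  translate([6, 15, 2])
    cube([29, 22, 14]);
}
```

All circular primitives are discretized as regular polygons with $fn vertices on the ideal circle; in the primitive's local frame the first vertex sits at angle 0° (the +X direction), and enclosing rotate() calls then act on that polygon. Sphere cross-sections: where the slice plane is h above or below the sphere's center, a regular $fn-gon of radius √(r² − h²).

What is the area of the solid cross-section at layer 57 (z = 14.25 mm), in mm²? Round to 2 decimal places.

At z = 14.25 mm: the r=8 sphere contributes a regular 24-gon of circumradius √(8²−6.25²) = 4.994 (area = (24/2)·4.994²·sin(360°/24) = 77.45 mm²); the r=6.5 sphere at (6, 14.5) slices to a regular 24-gon of circumradius 4.437 (√(r²−h²) with h=4.75 from center) (area = (24/2)·4.437²·sin(360°/24) = 61.15 mm²); the 29×22 cube at (6, 15) contributes its full rectangle (area 638.00 mm²); Merging all regions: the regions partially overlap — summed areas 776.60 mm² minus the doubly-counted overlap 13.08 mm² gives 763.51 mm² — area = 763.51 mm². Overall, the cross-section has 2 separate islands. Net area = 763.51 mm².

763.51 mm²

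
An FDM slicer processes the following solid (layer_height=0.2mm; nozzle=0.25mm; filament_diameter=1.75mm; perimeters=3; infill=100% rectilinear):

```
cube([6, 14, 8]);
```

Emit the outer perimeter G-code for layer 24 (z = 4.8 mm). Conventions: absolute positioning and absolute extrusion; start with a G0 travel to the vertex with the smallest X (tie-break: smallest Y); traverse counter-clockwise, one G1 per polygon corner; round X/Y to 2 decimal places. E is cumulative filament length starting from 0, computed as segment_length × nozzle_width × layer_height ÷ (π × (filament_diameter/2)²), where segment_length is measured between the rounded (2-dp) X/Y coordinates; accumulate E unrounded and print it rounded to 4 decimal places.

At z = 4.8 mm: the cube (footprint 6×14) is included at this height. The outline is a single polygon with 4 vertices. Extrusion per mm of travel: 0.25 × 0.2 / (π × 0.875²) = 0.020788. Accumulating E over each segment gives final E = 0.8315.

G0 X0.00 Y0.00 Z4.80
G1 X6.00 Y0.00 E0.1247
G1 X6.00 Y14.00 E0.4158
G1 X0.00 Y14.00 E0.5405
G1 X0.00 Y0.00 E0.8315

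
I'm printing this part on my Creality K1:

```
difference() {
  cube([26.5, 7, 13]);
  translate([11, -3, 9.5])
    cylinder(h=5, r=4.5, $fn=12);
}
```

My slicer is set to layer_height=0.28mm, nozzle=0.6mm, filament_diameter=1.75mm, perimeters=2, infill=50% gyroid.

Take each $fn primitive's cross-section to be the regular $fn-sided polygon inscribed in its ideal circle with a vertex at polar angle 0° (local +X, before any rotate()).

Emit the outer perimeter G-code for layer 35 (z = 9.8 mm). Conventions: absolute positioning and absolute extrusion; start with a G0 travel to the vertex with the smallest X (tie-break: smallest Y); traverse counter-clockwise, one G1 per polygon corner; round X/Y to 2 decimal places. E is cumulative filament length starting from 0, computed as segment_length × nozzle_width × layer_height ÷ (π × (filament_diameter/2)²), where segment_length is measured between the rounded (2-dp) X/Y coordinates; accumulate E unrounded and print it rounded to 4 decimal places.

G0 X0.00 Y0.00 Z9.80
G1 X7.85 Y0.00 E0.5483
G1 X8.75 Y0.90 E0.6372
G1 X11.00 Y1.50 E0.7998
G1 X13.25 Y0.90 E0.9625
G1 X14.15 Y0.00 E1.0514
G1 X26.50 Y0.00 E1.9140
G1 X26.50 Y7.00 E2.4029
G1 X0.00 Y7.00 E4.2538
G1 X0.00 Y0.00 E4.7428

At z = 9.8 mm: the cube is present — its section is the full 26.5×7 rectangle; the r=4.5 cylinder at (11, -3) gives a regular 12-gon of circumradius 4.5 (constant along its height); After the difference (first − rest): starting from the 26.5×7 cube, the r=4.5 cylinder at (11, -3) partially overlaps it — only the 6.20 mm² overlap (of its 60.75 mm²) is removed, clipping the outline — 1 connected region. The outline is a single polygon with 9 vertices. Extrusion per mm of travel: 0.6 × 0.28 / (π × 0.875²) = 0.069846. Accumulating E over each segment gives final E = 4.7428.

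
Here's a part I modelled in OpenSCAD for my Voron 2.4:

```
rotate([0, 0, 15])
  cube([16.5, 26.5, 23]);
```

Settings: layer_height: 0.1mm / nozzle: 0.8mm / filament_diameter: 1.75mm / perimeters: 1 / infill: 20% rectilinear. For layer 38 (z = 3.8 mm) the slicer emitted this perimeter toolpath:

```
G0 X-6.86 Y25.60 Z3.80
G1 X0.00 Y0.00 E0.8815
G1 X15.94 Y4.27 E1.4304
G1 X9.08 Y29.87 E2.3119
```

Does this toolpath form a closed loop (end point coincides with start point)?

Start point (G0): (-6.86, 25.60). End point (last G1): the path does not return to the start — open.

no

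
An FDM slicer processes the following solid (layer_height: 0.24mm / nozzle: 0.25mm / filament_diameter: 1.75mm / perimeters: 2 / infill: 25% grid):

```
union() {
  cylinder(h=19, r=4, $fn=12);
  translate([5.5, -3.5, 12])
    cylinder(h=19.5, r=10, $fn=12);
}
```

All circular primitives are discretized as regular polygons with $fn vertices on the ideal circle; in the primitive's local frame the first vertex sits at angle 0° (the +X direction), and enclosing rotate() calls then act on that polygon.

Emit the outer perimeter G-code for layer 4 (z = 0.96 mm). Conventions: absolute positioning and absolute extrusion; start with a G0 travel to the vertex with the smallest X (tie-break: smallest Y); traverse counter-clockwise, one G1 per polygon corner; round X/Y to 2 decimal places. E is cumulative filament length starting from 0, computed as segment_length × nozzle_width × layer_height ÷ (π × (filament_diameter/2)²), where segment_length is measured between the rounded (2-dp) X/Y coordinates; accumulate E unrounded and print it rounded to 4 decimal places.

G0 X-4.00 Y0.00 Z0.96
G1 X-3.46 Y-2.00 E0.0517
G1 X-2.00 Y-3.46 E0.1032
G1 X0.00 Y-4.00 E0.1549
G1 X2.00 Y-3.46 E0.2065
G1 X3.46 Y-2.00 E0.2580
G1 X4.00 Y0.00 E0.3097
G1 X3.46 Y2.00 E0.3614
G1 X2.00 Y3.46 E0.4129
G1 X0.00 Y4.00 E0.4646
G1 X-2.00 Y3.46 E0.5163
G1 X-3.46 Y2.00 E0.5678
G1 X-4.00 Y0.00 E0.6194

At z = 0.96 mm: the cylinder: section is a regular 12-gon, circumradius r=4; the cylinder at (5.5, -3.5) does not reach this height (z outside [12, 31.5]); Combining (union): only the r=4 cylinder is present, so the union is just that shape — 1 connected region. The outline is a single polygon with 12 vertices. Extrusion per mm of travel: 0.25 × 0.24 / (π × 0.875²) = 0.024945. Accumulating E over each segment gives final E = 0.6194.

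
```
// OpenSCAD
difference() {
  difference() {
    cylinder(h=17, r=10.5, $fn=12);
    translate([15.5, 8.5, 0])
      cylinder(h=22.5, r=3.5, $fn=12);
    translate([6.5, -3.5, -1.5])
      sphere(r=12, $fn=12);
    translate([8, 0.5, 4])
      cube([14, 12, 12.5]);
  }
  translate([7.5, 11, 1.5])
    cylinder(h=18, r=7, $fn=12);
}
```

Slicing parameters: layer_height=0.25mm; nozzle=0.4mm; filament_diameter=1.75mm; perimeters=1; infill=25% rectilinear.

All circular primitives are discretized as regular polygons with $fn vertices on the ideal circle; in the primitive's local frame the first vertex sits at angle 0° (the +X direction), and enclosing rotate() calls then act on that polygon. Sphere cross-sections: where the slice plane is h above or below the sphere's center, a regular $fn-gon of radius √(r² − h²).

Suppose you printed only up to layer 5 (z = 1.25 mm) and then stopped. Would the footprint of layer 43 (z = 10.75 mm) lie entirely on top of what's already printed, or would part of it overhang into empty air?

Compare the two slices. At z = 1.25: the r=10.5 cylinder contributes a regular 12-gon of circumradius 10.5 (area = (12/2)·10.500²·sin(360°/12) = 330.75 mm²); the cylinder at (15.5, 8.5): section is a regular 12-gon, circumradius r=3.5 (area = (12/2)·3.500²·sin(360°/12) = 36.75 mm²); the sphere at (6.5, -3.5): section is a regular 12-gon, circumradius = √(r²−h²) = √(12²−2.75²) = 11.681 (area = (12/2)·11.681²·sin(360°/12) = 409.31 mm²); the cube at (8, 0.5) is absent (z outside [4, 16.5]); After the difference (first − rest): starting from the r=10.5 cylinder (330.75 mm²), the r=3.5 cylinder at (15.5, 8.5) misses the remaining region (no effect); the r=12 sphere at (6.5, -3.5) partially overlaps it — only the 210.99 mm² overlap (of its 409.31 mm²) is removed, clipping the outline — area = 119.76 mm²; the cylinder at (7.5, 11) does not reach this height (z outside [1.5, 19.5]); Taking the first minus the rest: none of the subtracted shapes is present at this height, so that combined region is unchanged — area = 119.76 mm². At z = 10.75: the r=10.5 cylinder contributes a regular 12-gon of circumradius 10.5 (area = (12/2)·10.500²·sin(360°/12) = 330.75 mm²); the cylinder at (15.5, 8.5): section is a regular 12-gon, circumradius r=3.5 (area = (12/2)·3.500²·sin(360°/12) = 36.75 mm²); the sphere at (6.5, -3.5) is absent (|z−center|=12.250 > r=12); the 14×12 cube at (8, 0.5) contributes its full rectangle (area 168.00 mm²); Subtracting the remaining from the first: starting from the r=10.5 cylinder (330.75 mm²), the r=3.5 cylinder at (15.5, 8.5) misses the remaining region (no effect); the 14×12 cube at (8, 0.5) partially overlaps it — only the 8.81 mm² overlap (of its 168.00 mm²) is removed, clipping the outline — area = 321.94 mm²; the r=7 cylinder at (7.5, 11) contributes a regular 12-gon of circumradius 7 (area = (12/2)·7.000²·sin(360°/12) = 147.00 mm²); After the difference (first − rest): starting from that combined region (321.94 mm²), the r=7 cylinder at (7.5, 11) partially overlaps it — only the 25.22 mm² overlap (of its 147.00 mm²) is removed, clipping the outline — area = 296.72 mm². Checking containment: at z = 10.75 the cross-section extends beyond the z = 1.25 cross-section by about 187.04 mm².

part overhangs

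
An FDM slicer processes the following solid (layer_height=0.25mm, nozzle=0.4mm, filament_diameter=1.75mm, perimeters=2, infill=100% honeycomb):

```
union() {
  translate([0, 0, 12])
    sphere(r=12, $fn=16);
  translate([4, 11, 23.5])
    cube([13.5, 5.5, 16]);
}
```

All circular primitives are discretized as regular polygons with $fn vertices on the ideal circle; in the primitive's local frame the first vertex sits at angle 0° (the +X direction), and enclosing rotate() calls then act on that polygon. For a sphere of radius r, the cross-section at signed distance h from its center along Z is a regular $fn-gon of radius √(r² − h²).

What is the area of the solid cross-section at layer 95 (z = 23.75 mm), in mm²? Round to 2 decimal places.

At z = 23.75 mm: the r=12 sphere contributes a regular 16-gon of circumradius √(12²−11.75²) = 2.437 (area = (16/2)·2.437²·sin(360°/16) = 18.18 mm²); the cube at (4, 11) is present — its section is the full 13.5×5.5 rectangle (area 74.25 mm²); Taking the union: the 2 present regions are separate (no shared area or edge), so areas and boundary lengths simply add and each stays a separate island — area = 92.43 mm². Overall, the cross-section has 2 separate islands. Net area = 92.43 mm².

92.43 mm²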